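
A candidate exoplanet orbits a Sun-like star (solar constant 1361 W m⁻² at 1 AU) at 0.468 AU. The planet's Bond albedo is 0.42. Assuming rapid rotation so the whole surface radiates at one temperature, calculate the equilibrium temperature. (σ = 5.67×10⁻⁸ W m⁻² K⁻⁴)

Flux at 0.468 AU: S = 1361/0.468² = 6210 W m⁻².
Energy balance: absorbed = emitted ⇒ πR²·S(1−A) = 4πR²·σT_eq⁴, so T_eq⁴ = S(1−A)/(4σ).
T_eq = [6210 × 0.58 / (4 × 5.67×10⁻⁸)]^(1/4) = (1.59×10¹⁰)^(1/4) = 355 K.

T_eq ≈ 355 K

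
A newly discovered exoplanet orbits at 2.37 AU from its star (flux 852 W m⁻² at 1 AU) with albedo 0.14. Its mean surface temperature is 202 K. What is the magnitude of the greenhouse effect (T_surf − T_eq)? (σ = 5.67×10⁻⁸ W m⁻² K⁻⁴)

S = 852/2.37² = 151.7 W m⁻².
T_eq = [S(1−A)/(4σ)]^(1/4) = [151.7×0.86/(4×5.67×10⁻⁸)]^(1/4) = 154.9 K.
ΔT = T_surf − T_eq = 202 − 154.9.

ΔT ≈ 47.1 K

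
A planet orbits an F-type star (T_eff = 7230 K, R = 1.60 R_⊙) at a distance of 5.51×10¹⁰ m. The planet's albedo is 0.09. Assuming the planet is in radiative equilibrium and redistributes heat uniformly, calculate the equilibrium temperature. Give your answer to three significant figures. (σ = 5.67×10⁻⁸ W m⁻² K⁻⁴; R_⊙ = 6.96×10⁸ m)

T_eq ≈ 710 K

R_⋆ = 1.60 × 6.96×10⁸ = 1.11×10⁹ m.
L = 4πR_⋆²σT_⋆⁴ = 4π(1.11×10⁹)² × 5.67×10⁻⁸ × (7230)⁴ = 2.41×10²⁷ W.
S = L/(4πd²) = 6.33×10⁴ W m⁻².
Energy balance: absorbed = emitted ⇒ πR²·S(1−A) = 4πR²·σT_eq⁴, so T_eq⁴ = S(1−A)/(4σ).
T_eq = [6.33×10⁴ × 0.91 / (4 × 5.67×10⁻⁸)]^(1/4) = (2.54×10¹¹)^(1/4) = 710 K.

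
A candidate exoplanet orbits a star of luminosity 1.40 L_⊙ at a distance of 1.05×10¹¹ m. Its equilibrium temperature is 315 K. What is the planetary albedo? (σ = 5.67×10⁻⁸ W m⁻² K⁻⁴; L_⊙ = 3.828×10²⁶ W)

A ≈ 0.42

L = 1.40 × 3.828×10²⁶ = 5.36×10²⁶ W.
Flux: S = L/(4πd²) = 5.36×10²⁶/(4π×(1.05×10¹¹)²) = 3870 W m⁻².
From T_eq⁴ = S(1−A)/(4σ): 1−A = 4σT_eq⁴/S.
1−A = 4 × 5.67×10⁻⁸ × (315)⁴ / 3870 = 0.577.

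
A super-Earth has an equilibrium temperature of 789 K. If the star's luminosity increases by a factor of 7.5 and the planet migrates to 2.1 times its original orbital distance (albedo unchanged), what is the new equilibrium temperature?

T_eq ∝ L^(1/4) · d^(−1/2).
T′ = 789 × 7.5^(1/4) / 2.1^(1/2) = 901 K.

T_eq ≈ 901 K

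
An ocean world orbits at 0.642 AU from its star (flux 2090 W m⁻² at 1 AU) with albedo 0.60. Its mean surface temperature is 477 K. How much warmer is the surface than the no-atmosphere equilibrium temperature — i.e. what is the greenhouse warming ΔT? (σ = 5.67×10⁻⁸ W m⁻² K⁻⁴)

ΔT ≈ 169.5 K

S = 2090/0.642² = 5071 W m⁻².
T_eq = [S(1−A)/(4σ)]^(1/4) = [5071×0.40/(4×5.67×10⁻⁸)]^(1/4) = 307.5 K.
ΔT = T_surf − T_eq = 477 − 307.5.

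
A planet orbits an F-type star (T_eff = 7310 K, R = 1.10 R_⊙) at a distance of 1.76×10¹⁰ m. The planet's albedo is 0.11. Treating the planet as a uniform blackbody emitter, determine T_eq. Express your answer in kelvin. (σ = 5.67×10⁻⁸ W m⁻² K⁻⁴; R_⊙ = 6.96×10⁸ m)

R_⋆ = 1.10 × 6.96×10⁸ = 7.66×10⁸ m.
L = 4πR_⋆²σT_⋆⁴ = 4π(7.66×10⁸)² × 5.67×10⁻⁸ × (7310)⁴ = 1.19×10²⁷ W.
S = L/(4πd²) = 3.06×10⁵ W m⁻².
Energy balance: absorbed = emitted ⇒ πR²·S(1−A) = 4πR²·σT_eq⁴, so T_eq⁴ = S(1−A)/(4σ).
T_eq = [3.06×10⁵ × 0.89 / (4 × 5.67×10⁻⁸)]^(1/4) = (1.20×10¹²)^(1/4) = 1050 K.

T_eq ≈ 1050 K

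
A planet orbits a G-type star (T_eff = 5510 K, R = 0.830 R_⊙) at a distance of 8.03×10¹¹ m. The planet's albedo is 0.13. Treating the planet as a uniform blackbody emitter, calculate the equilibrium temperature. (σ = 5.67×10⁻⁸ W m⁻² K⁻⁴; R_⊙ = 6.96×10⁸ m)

T_eq ≈ 101 K

R_⋆ = 0.830 × 6.96×10⁸ = 5.78×10⁸ m.
L = 4πR_⋆²σT_⋆⁴ = 4π(5.78×10⁸)² × 5.67×10⁻⁸ × (5510)⁴ = 2.19×10²⁶ W.
S = L/(4πd²) = 27.0 W m⁻².
Energy balance: absorbed = emitted ⇒ πR²·S(1−A) = 4πR²·σT_eq⁴, so T_eq⁴ = S(1−A)/(4σ).
T_eq = [27.0 × 0.87 / (4 × 5.67×10⁻⁸)]^(1/4) = (1.04×10⁸)^(1/4) = 101 K.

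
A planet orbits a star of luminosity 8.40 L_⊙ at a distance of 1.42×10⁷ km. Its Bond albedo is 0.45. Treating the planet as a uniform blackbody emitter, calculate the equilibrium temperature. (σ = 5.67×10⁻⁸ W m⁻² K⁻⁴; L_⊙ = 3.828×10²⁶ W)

T_eq ≈ 1320 K

d = 1.42×10⁷ km = 1.42×10¹⁰ m.
L = 8.40 × 3.828×10²⁶ = 3.22×10²⁷ W.
Flux: S = L/(4πd²) = 3.22×10²⁷/(4π×(1.42×10¹⁰)²) = 1.27×10⁶ W m⁻².
Energy balance: absorbed = emitted ⇒ πR²·S(1−A) = 4πR²·σT_eq⁴, so T_eq⁴ = S(1−A)/(4σ).
T_eq = [1.27×10⁶ × 0.55 / (4 × 5.67×10⁻⁸)]^(1/4) = (3.08×10¹²)^(1/4) = 1320 K.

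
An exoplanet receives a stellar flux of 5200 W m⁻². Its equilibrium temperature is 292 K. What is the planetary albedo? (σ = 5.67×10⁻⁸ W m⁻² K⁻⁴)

A ≈ 0.68

From T_eq⁴ = S(1−A)/(4σ): 1−A = 4σT_eq⁴/S.
1−A = 4 × 5.67×10⁻⁸ × (292)⁴ / 5200 = 0.317.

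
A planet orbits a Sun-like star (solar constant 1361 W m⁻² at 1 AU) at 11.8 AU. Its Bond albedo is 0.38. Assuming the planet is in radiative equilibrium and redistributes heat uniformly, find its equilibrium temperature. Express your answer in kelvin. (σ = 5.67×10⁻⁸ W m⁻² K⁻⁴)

T_eq ≈ 71.9 K

Flux at 11.8 AU: S = 1361/11.8² = 9.77 W m⁻².
Energy balance: absorbed = emitted ⇒ πR²·S(1−A) = 4πR²·σT_eq⁴, so T_eq⁴ = S(1−A)/(4σ).
T_eq = [9.77 × 0.62 / (4 × 5.67×10⁻⁸)]^(1/4) = (2.67×10⁷)^(1/4) = 71.9 K.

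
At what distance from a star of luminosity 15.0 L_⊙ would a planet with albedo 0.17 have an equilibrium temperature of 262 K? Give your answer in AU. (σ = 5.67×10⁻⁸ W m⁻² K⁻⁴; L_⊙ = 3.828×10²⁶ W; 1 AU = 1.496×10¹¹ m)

L = 15.0 × 3.828×10²⁶ = 5.74×10²⁷ W.
From T_eq⁴ = L(1−A)/(16πσd²): d = √[L(1−A)/(16πσT_eq⁴)].
d = √[5.74×10²⁷ × 0.83 / (16π × 5.67×10⁻⁸ × (262)⁴)] = 5.96×10¹¹ m = 3.98 AU.

d ≈ 3.98 AU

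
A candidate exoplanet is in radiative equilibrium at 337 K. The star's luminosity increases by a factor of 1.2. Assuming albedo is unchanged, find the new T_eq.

T_eq ∝ L^(1/4) · d^(−1/2).
T′ = 337 × 1.2^(1/4) = 353 K.

T_eq ≈ 353 K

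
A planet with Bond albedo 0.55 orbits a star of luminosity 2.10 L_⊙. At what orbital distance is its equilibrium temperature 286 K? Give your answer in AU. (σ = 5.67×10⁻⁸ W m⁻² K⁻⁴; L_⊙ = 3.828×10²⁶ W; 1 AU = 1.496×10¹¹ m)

L = 2.10 × 3.828×10²⁶ = 8.04×10²⁶ W.
From T_eq⁴ = L(1−A)/(16πσd²): d = √[L(1−A)/(16πσT_eq⁴)].
d = √[8.04×10²⁶ × 0.45 / (16π × 5.67×10⁻⁸ × (286)⁴)] = 1.38×10¹¹ m = 0.921 AU.

d ≈ 0.921 AU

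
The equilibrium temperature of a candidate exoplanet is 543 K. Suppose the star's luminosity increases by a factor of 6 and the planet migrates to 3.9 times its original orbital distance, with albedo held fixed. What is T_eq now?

T_eq ∝ L^(1/4) · d^(−1/2).
T′ = 543 × 6^(1/4) / 3.9^(1/2) = 430 K.

T_eq ≈ 430 K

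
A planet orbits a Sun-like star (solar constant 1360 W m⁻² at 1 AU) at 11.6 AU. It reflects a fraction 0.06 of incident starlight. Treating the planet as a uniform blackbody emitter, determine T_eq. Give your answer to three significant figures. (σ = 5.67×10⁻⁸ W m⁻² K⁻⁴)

T_eq ≈ 80.5 K

Flux at 11.6 AU: S = 1360/11.6² = 10.1 W m⁻².
Energy balance: absorbed = emitted ⇒ πR²·S(1−A) = 4πR²·σT_eq⁴, so T_eq⁴ = S(1−A)/(4σ).
T_eq = [10.1 × 0.94 / (4 × 5.67×10⁻⁸)]^(1/4) = (4.19×10⁷)^(1/4) = 80.5 K.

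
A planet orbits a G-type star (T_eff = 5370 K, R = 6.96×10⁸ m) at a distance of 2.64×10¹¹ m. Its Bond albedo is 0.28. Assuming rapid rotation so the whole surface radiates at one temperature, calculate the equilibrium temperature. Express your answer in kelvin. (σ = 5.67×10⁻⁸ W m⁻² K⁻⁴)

L = 4πR_⋆²σT_⋆⁴ = 4π(6.96×10⁸)² × 5.67×10⁻⁸ × (5370)⁴ = 2.87×10²⁶ W.
S = L/(4πd²) = 328 W m⁻².
Energy balance: absorbed = emitted ⇒ πR²·S(1−A) = 4πR²·σT_eq⁴, so T_eq⁴ = S(1−A)/(4σ).
T_eq = [328 × 0.72 / (4 × 5.67×10⁻⁸)]^(1/4) = (1.04×10⁹)^(1/4) = 180 K.

T_eq ≈ 180 K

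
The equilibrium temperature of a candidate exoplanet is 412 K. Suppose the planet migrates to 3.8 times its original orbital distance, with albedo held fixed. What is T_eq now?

T_eq ≈ 211 K

T_eq ∝ L^(1/4) · d^(−1/2).
T′ = 412 / 3.8^(1/2) = 211 K.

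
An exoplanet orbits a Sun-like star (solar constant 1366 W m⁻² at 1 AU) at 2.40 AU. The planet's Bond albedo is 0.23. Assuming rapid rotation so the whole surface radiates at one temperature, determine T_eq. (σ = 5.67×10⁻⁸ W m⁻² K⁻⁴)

T_eq ≈ 168 K

Flux at 2.40 AU: S = 1366/2.40² = 237 W m⁻².
Energy balance: absorbed = emitted ⇒ πR²·S(1−A) = 4πR²·σT_eq⁴, so T_eq⁴ = S(1−A)/(4σ).
T_eq = [237 × 0.77 / (4 × 5.67×10⁻⁸)]^(1/4) = (8.05×10⁸)^(1/4) = 168 K.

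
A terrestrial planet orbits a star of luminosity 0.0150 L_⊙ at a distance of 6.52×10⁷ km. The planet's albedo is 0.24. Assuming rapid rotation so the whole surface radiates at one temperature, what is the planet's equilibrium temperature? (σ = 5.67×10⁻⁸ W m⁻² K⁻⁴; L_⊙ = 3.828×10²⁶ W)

d = 6.52×10⁷ km = 6.52×10¹⁰ m.
L = 0.0150 × 3.828×10²⁶ = 5.74×10²⁴ W.
Flux: S = L/(4πd²) = 5.74×10²⁴/(4π×(6.52×10¹⁰)²) = 107 W m⁻².
Energy balance: absorbed = emitted ⇒ πR²·S(1−A) = 4πR²·σT_eq⁴, so T_eq⁴ = S(1−A)/(4σ).
T_eq = [107 × 0.76 / (4 × 5.67×10⁻⁸)]^(1/4) = (3.60×10⁸)^(1/4) = 138 K.

T_eq ≈ 138 K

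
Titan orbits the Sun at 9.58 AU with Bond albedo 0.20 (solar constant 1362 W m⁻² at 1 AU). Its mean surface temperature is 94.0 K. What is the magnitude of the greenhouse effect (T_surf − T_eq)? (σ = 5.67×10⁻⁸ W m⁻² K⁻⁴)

S = 1362/9.58² = 14.84 W m⁻².
T_eq = [S(1−A)/(4σ)]^(1/4) = [14.84×0.80/(4×5.67×10⁻⁸)]^(1/4) = 85.1 K.
ΔT = T_surf − T_eq = 94 − 85.1.

ΔT ≈ 8.9 K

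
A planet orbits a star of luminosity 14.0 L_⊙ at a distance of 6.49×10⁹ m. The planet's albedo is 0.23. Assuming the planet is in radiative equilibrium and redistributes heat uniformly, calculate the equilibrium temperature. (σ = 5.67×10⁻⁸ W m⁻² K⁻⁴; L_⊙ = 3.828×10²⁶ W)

T_eq ≈ 2420 K

L = 14.0 × 3.828×10²⁶ = 5.36×10²⁷ W.
Flux: S = L/(4πd²) = 5.36×10²⁷/(4π×(6.49×10⁹)²) = 1.01×10⁷ W m⁻².
Energy balance: absorbed = emitted ⇒ πR²·S(1−A) = 4πR²·σT_eq⁴, so T_eq⁴ = S(1−A)/(4σ).
T_eq = [1.01×10⁷ × 0.77 / (4 × 5.67×10⁻⁸)]^(1/4) = (3.44×10¹³)^(1/4) = 2420 K.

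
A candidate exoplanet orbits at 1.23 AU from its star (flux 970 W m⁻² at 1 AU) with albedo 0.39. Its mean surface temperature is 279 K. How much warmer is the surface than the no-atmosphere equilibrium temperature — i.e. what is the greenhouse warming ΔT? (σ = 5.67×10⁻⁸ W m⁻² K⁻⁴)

ΔT ≈ 75.2 K

S = 970/1.23² = 641.2 W m⁻².
T_eq = [S(1−A)/(4σ)]^(1/4) = [641.2×0.61/(4×5.67×10⁻⁸)]^(1/4) = 203.8 K.
ΔT = T_surf − T_eq = 279 − 203.8.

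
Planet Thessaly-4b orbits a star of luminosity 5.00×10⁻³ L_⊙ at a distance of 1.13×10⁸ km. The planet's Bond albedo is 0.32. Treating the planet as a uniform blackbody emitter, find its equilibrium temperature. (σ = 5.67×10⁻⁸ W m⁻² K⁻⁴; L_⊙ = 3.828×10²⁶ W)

T_eq ≈ 77.3 K

d = 1.13×10⁸ km = 1.13×10¹¹ m.
L = 5.00×10⁻³ × 3.828×10²⁶ = 1.91×10²⁴ W.
Flux: S = L/(4πd²) = 1.91×10²⁴/(4π×(1.13×10¹¹)²) = 11.9 W m⁻².
Energy balance: absorbed = emitted ⇒ πR²·S(1−A) = 4πR²·σT_eq⁴, so T_eq⁴ = S(1−A)/(4σ).
T_eq = [11.9 × 0.68 / (4 × 5.67×10⁻⁸)]^(1/4) = (3.58×10⁷)^(1/4) = 77.3 K.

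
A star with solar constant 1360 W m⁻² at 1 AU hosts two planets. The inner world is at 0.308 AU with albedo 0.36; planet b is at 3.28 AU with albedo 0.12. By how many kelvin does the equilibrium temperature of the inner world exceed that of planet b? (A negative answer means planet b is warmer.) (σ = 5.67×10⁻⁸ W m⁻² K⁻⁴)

ΔT ≈ 299.7 K

T_eq = [S₀(1−A)/(4σd²)]^(1/4), so T ∝ (1−A)^(1/4) / √d.
T₁ = [1360×0.64/(4×5.67×10⁻⁸×0.308²)]^(1/4) = 448.48 K.
T₂ = [1360×0.88/(4×5.67×10⁻⁸×3.28²)]^(1/4) = 148.82 K.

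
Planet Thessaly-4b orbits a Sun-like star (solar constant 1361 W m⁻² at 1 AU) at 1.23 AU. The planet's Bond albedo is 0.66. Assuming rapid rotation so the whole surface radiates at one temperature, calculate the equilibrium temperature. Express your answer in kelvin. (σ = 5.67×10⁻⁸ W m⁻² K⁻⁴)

T_eq ≈ 192 K

Flux at 1.23 AU: S = 1361/1.23² = 900 W m⁻².
Energy balance: absorbed = emitted ⇒ πR²·S(1−A) = 4πR²·σT_eq⁴, so T_eq⁴ = S(1−A)/(4σ).
T_eq = [900 × 0.34 / (4 × 5.67×10⁻⁸)]^(1/4) = (1.35×10⁹)^(1/4) = 192 K.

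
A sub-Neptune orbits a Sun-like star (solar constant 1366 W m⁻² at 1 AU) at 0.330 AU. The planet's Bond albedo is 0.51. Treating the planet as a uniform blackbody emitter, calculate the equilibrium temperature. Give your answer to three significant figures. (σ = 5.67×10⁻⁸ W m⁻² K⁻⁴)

T_eq ≈ 406 K

Flux at 0.330 AU: S = 1366/0.330² = 1.25×10⁴ W m⁻².
Energy balance: absorbed = emitted ⇒ πR²·S(1−A) = 4πR²·σT_eq⁴, so T_eq⁴ = S(1−A)/(4σ).
T_eq = [1.25×10⁴ × 0.49 / (4 × 5.67×10⁻⁸)]^(1/4) = (2.71×10¹⁰)^(1/4) = 406 K.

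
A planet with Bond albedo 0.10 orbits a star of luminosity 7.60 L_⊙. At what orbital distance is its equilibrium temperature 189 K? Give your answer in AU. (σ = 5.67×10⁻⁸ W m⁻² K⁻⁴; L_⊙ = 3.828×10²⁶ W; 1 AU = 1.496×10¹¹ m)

L = 7.60 × 3.828×10²⁶ = 2.91×10²⁷ W.
From T_eq⁴ = L(1−A)/(16πσd²): d = √[L(1−A)/(16πσT_eq⁴)].
d = √[2.91×10²⁷ × 0.90 / (16π × 5.67×10⁻⁸ × (189)⁴)] = 8.49×10¹¹ m = 5.67 AU.

d ≈ 5.67 AU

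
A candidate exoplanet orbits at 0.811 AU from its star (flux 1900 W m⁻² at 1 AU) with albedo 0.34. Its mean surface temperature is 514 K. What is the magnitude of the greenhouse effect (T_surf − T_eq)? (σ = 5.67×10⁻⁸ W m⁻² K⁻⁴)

ΔT ≈ 211.2 K

S = 1900/0.811² = 2889 W m⁻².
T_eq = [S(1−A)/(4σ)]^(1/4) = [2889×0.66/(4×5.67×10⁻⁸)]^(1/4) = 302.8 K.
ΔT = T_surf − T_eq = 514 − 302.8.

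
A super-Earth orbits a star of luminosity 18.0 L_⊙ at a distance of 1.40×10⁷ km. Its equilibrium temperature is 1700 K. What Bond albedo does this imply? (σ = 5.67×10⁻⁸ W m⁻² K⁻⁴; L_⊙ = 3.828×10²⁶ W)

d = 1.40×10⁷ km = 1.40×10¹⁰ m.
L = 18.0 × 3.828×10²⁶ = 6.89×10²⁷ W.
Flux: S = L/(4πd²) = 6.89×10²⁷/(4π×(1.40×10¹⁰)²) = 2.80×10⁶ W m⁻².
From T_eq⁴ = S(1−A)/(4σ): 1−A = 4σT_eq⁴/S.
1−A = 4 × 5.67×10⁻⁸ × (1700)⁴ / 2.80×10⁶ = 0.677.

A ≈ 0.32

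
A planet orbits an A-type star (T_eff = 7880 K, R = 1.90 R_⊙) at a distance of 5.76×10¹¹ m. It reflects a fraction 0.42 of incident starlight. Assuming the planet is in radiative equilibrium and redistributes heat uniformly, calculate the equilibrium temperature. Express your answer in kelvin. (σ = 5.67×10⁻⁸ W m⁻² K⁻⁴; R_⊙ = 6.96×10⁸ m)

R_⋆ = 1.90 × 6.96×10⁸ = 1.32×10⁹ m.
L = 4πR_⋆²σT_⋆⁴ = 4π(1.32×10⁹)² × 5.67×10⁻⁸ × (7880)⁴ = 4.80×10²⁷ W.
S = L/(4πd²) = 1150 W m⁻².
Energy balance: absorbed = emitted ⇒ πR²·S(1−A) = 4πR²·σT_eq⁴, so T_eq⁴ = S(1−A)/(4σ).
T_eq = [1150 × 0.58 / (4 × 5.67×10⁻⁸)]^(1/4) = (2.95×10⁹)^(1/4) = 233 K.

T_eq ≈ 233 K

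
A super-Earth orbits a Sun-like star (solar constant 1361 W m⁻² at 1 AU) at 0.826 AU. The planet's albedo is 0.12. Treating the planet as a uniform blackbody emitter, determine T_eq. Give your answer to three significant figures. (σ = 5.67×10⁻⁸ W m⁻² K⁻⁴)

Flux at 0.826 AU: S = 1361/0.826² = 1990 W m⁻².
Energy balance: absorbed = emitted ⇒ πR²·S(1−A) = 4πR²·σT_eq⁴, so T_eq⁴ = S(1−A)/(4σ).
T_eq = [1990 × 0.88 / (4 × 5.67×10⁻⁸)]^(1/4) = (7.74×10⁹)^(1/4) = 297 K.

T_eq ≈ 297 K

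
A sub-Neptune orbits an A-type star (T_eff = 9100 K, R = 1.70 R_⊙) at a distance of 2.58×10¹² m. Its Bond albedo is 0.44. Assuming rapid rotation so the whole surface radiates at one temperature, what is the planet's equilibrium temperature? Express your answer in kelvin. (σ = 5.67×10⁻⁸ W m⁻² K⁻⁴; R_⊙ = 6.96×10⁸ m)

T_eq ≈ 119 K

R_⋆ = 1.70 × 6.96×10⁸ = 1.18×10⁹ m.
L = 4πR_⋆²σT_⋆⁴ = 4π(1.18×10⁹)² × 5.67×10⁻⁸ × (9100)⁴ = 6.84×10²⁷ W.
S = L/(4πd²) = 81.8 W m⁻².
Energy balance: absorbed = emitted ⇒ πR²·S(1−A) = 4πR²·σT_eq⁴, so T_eq⁴ = S(1−A)/(4σ).
T_eq = [81.8 × 0.56 / (4 × 5.67×10⁻⁸)]^(1/4) = (2.02×10⁸)^(1/4) = 119 K.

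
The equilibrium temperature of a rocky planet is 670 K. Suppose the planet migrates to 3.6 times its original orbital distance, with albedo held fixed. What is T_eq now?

T_eq ≈ 353 K

T_eq ∝ L^(1/4) · d^(−1/2).
T′ = 670 / 3.6^(1/2) = 353 K.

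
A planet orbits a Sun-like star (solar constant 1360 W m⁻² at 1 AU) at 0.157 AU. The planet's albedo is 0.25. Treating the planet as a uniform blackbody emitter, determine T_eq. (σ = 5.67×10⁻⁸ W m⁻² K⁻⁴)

Flux at 0.157 AU: S = 1360/0.157² = 5.52×10⁴ W m⁻².
Energy balance: absorbed = emitted ⇒ πR²·S(1−A) = 4πR²·σT_eq⁴, so T_eq⁴ = S(1−A)/(4σ).
T_eq = [5.52×10⁴ × 0.75 / (4 × 5.67×10⁻⁸)]^(1/4) = (1.82×10¹¹)^(1/4) = 654 K.

T_eq ≈ 654 K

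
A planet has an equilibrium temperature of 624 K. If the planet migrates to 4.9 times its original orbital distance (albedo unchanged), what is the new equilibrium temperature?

T_eq ∝ L^(1/4) · d^(−1/2).
T′ = 624 / 4.9^(1/2) = 282 K.

T_eq ≈ 282 K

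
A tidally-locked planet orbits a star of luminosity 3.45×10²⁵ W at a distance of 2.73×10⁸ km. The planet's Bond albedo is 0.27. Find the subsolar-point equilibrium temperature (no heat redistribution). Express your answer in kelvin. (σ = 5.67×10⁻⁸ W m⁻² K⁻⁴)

T_ss ≈ 148 K

d = 2.73×10⁸ km = 2.73×10¹¹ m.
Flux: S = L/(4πd²) = 3.45×10²⁵/(4π×(2.73×10¹¹)²) = 36.8 W m⁻².
At the subsolar point the surface absorbs S(1−A) and emits σT⁴ per unit area — no factor of 4, since only the local patch is in balance.
T = [36.8 × 0.73 / 5.67×10⁻⁸]^(1/4) = (4.74×10⁸)^(1/4) = 148 K.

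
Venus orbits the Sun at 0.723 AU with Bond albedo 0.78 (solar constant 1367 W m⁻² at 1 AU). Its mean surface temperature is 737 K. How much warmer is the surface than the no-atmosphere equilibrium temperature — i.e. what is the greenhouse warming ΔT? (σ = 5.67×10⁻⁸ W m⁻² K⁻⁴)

ΔT ≈ 512.6 K

S = 1367/0.723² = 2615 W m⁻².
T_eq = [S(1−A)/(4σ)]^(1/4) = [2615×0.22/(4×5.67×10⁻⁸)]^(1/4) = 224.4 K.
ΔT = T_surf − T_eq = 737 − 224.4.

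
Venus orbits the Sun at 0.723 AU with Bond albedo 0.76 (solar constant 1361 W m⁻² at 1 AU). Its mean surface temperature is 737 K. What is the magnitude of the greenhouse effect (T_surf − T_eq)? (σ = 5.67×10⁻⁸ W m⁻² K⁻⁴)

ΔT ≈ 507.9 K

S = 1361/0.723² = 2604 W m⁻².
T_eq = [S(1−A)/(4σ)]^(1/4) = [2604×0.24/(4×5.67×10⁻⁸)]^(1/4) = 229.1 K.
ΔT = T_surf − T_eq = 737 − 229.1.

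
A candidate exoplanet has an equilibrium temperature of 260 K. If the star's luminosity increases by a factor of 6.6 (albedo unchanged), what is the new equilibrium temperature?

T_eq ∝ L^(1/4) · d^(−1/2).
T′ = 260 × 6.6^(1/4) = 417 K.

T_eq ≈ 417 K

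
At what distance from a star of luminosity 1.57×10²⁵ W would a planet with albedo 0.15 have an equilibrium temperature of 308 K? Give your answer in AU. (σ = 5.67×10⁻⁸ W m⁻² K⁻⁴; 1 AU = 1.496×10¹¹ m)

d ≈ 0.152 AU

From T_eq⁴ = L(1−A)/(16πσd²): d = √[L(1−A)/(16πσT_eq⁴)].
d = √[1.57×10²⁵ × 0.85 / (16π × 5.67×10⁻⁸ × (308)⁴)] = 2.28×10¹⁰ m = 0.152 AU.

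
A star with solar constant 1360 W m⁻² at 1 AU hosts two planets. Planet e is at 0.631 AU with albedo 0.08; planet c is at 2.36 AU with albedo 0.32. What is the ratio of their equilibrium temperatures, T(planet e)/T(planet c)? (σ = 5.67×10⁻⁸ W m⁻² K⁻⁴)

T₁/T₂ ≈ 2.086

T_eq = [S₀(1−A)/(4σd²)]^(1/4), so T ∝ (1−A)^(1/4) / √d.
T₁ = [1360×0.92/(4×5.67×10⁻⁸×0.631²)]^(1/4) = 343.09 K.
T₂ = [1360×0.68/(4×5.67×10⁻⁸×2.36²)]^(1/4) = 164.49 K.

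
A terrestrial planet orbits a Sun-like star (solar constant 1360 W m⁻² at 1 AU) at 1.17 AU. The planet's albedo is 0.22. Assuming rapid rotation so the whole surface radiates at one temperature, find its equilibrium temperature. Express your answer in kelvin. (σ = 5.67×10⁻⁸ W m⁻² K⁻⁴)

Flux at 1.17 AU: S = 1360/1.17² = 993 W m⁻².
Energy balance: absorbed = emitted ⇒ πR²·S(1−A) = 4πR²·σT_eq⁴, so T_eq⁴ = S(1−A)/(4σ).
T_eq = [993 × 0.78 / (4 × 5.67×10⁻⁸)]^(1/4) = (3.42×10⁹)^(1/4) = 242 K.

T_eq ≈ 242 K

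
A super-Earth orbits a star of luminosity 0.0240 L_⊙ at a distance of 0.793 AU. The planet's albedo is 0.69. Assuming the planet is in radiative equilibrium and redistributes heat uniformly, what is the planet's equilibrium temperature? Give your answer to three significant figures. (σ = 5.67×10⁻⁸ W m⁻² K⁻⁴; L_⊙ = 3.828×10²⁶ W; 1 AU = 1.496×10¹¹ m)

T_eq ≈ 91.8 K

d = 0.793 AU = 1.19×10¹¹ m.
L = 0.0240 × 3.828×10²⁶ = 9.19×10²⁴ W.
Flux: S = L/(4πd²) = 9.19×10²⁴/(4π×(1.19×10¹¹)²) = 51.9 W m⁻².
Energy balance: absorbed = emitted ⇒ πR²·S(1−A) = 4πR²·σT_eq⁴, so T_eq⁴ = S(1−A)/(4σ).
T_eq = [51.9 × 0.31 / (4 × 5.67×10⁻⁸)]^(1/4) = (7.10×10⁷)^(1/4) = 91.8 K.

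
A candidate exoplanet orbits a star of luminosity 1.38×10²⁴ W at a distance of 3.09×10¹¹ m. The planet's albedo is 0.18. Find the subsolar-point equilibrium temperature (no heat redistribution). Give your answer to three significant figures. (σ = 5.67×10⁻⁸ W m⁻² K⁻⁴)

Flux: S = L/(4πd²) = 1.38×10²⁴/(4π×(3.09×10¹¹)²) = 1.15 W m⁻².
At the subsolar point the surface absorbs S(1−A) and emits σT⁴ per unit area — no factor of 4, since only the local patch is in balance.
T = [1.15 × 0.82 / 5.67×10⁻⁸]^(1/4) = (1.66×10⁷)^(1/4) = 63.9 K.

T_ss ≈ 63.9 K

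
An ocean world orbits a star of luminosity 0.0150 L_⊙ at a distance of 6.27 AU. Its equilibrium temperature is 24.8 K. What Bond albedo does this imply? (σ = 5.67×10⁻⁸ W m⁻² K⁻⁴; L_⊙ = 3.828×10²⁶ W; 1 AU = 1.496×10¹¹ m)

d = 6.27 AU = 9.38×10¹¹ m.
L = 0.0150 × 3.828×10²⁶ = 5.74×10²⁴ W.
Flux: S = L/(4πd²) = 5.74×10²⁴/(4π×(9.38×10¹¹)²) = 0.519 W m⁻².
From T_eq⁴ = S(1−A)/(4σ): 1−A = 4σT_eq⁴/S.
1−A = 4 × 5.67×10⁻⁸ × (24.8)⁴ / 0.519 = 0.165.

A ≈ 0.83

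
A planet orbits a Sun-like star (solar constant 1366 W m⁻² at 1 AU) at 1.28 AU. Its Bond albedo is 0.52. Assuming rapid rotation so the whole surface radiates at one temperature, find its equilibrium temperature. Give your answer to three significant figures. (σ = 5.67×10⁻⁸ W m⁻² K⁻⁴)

Flux at 1.28 AU: S = 1366/1.28² = 834 W m⁻².
Energy balance: absorbed = emitted ⇒ πR²·S(1−A) = 4πR²·σT_eq⁴, so T_eq⁴ = S(1−A)/(4σ).
T_eq = [834 × 0.48 / (4 × 5.67×10⁻⁸)]^(1/4) = (1.76×10⁹)^(1/4) = 205 K.

T_eq ≈ 205 K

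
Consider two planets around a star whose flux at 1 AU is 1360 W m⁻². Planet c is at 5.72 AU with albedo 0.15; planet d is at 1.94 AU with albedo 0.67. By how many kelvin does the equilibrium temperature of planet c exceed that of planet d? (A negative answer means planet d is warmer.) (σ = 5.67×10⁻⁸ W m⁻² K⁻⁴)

ΔT ≈ -39.7 K

T_eq = [S₀(1−A)/(4σd²)]^(1/4), so T ∝ (1−A)^(1/4) / √d.
T₁ = [1360×0.85/(4×5.67×10⁻⁸×5.72²)]^(1/4) = 111.72 K.
T₂ = [1360×0.33/(4×5.67×10⁻⁸×1.94²)]^(1/4) = 151.43 K.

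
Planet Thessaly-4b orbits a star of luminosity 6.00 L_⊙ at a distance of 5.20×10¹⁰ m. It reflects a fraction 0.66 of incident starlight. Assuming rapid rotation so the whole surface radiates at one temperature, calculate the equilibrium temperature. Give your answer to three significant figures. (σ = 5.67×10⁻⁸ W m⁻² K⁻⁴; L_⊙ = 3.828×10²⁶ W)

T_eq ≈ 564 K

L = 6.00 × 3.828×10²⁶ = 2.30×10²⁷ W.
Flux: S = L/(4πd²) = 2.30×10²⁷/(4π×(5.20×10¹⁰)²) = 6.76×10⁴ W m⁻².
Energy balance: absorbed = emitted ⇒ πR²·S(1−A) = 4πR²·σT_eq⁴, so T_eq⁴ = S(1−A)/(4σ).
T_eq = [6.76×10⁴ × 0.34 / (4 × 5.67×10⁻⁸)]^(1/4) = (1.01×10¹¹)^(1/4) = 564 K.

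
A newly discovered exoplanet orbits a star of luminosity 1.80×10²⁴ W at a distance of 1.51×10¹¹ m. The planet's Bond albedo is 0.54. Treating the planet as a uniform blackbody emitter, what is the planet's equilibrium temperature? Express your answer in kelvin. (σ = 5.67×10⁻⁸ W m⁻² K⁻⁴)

T_eq ≈ 59.7 K

Flux: S = L/(4πd²) = 1.80×10²⁴/(4π×(1.51×10¹¹)²) = 6.28 W m⁻².
Energy balance: absorbed = emitted ⇒ πR²·S(1−A) = 4πR²·σT_eq⁴, so T_eq⁴ = S(1−A)/(4σ).
T_eq = [6.28 × 0.46 / (4 × 5.67×10⁻⁸)]^(1/4) = (1.27×10⁷)^(1/4) = 59.7 K.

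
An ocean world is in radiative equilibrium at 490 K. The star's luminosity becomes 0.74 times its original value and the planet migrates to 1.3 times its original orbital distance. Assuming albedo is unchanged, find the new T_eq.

T_eq ∝ L^(1/4) · d^(−1/2).
T′ = 490 × 0.74^(1/4) / 1.3^(1/2) = 399 K.

T_eq ≈ 399 K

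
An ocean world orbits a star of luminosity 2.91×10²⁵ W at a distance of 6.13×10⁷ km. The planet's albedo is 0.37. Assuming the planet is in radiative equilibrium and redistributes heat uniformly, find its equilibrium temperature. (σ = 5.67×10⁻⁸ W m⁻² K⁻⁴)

T_eq ≈ 203 K

d = 6.13×10⁷ km = 6.13×10¹⁰ m.
Flux: S = L/(4πd²) = 2.91×10²⁵/(4π×(6.13×10¹⁰)²) = 616 W m⁻².
Energy balance: absorbed = emitted ⇒ πR²·S(1−A) = 4πR²·σT_eq⁴, so T_eq⁴ = S(1−A)/(4σ).
T_eq = [616 × 0.63 / (4 × 5.67×10⁻⁸)]^(1/4) = (1.71×10⁹)^(1/4) = 203 K.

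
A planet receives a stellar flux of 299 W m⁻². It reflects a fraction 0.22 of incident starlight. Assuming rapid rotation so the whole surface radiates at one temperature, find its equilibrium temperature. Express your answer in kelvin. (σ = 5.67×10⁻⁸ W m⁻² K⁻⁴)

Energy balance: absorbed = emitted ⇒ πR²·S(1−A) = 4πR²·σT_eq⁴, so T_eq⁴ = S(1−A)/(4σ).
T_eq = [299 × 0.78 / (4 × 5.67×10⁻⁸)]^(1/4) = (1.03×10⁹)^(1/4) = 179 K.

T_eq ≈ 179 K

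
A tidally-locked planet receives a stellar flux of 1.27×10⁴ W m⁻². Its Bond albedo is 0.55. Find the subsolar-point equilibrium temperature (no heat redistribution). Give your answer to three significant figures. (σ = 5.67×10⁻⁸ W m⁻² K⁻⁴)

At the subsolar point the surface absorbs S(1−A) and emits σT⁴ per unit area — no factor of 4, since only the local patch is in balance.
T = [1.27×10⁴ × 0.45 / 5.67×10⁻⁸]^(1/4) = (1.01×10¹¹)^(1/4) = 563 K.

T_ss ≈ 563 K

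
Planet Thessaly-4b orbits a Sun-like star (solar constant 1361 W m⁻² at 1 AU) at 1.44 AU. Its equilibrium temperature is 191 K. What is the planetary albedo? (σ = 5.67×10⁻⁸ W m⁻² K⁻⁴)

A ≈ 0.54

Flux at 1.44 AU: S = 1361/1.44² = 656 W m⁻².
From T_eq⁴ = S(1−A)/(4σ): 1−A = 4σT_eq⁴/S.
1−A = 4 × 5.67×10⁻⁸ × (191)⁴ / 656 = 0.460.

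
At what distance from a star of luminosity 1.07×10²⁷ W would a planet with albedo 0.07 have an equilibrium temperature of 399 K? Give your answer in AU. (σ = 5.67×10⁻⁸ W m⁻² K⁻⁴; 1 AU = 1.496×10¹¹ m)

From T_eq⁴ = L(1−A)/(16πσd²): d = √[L(1−A)/(16πσT_eq⁴)].
d = √[1.07×10²⁷ × 0.93 / (16π × 5.67×10⁻⁸ × (399)⁴)] = 1.17×10¹¹ m = 0.785 AU.

d ≈ 0.785 AU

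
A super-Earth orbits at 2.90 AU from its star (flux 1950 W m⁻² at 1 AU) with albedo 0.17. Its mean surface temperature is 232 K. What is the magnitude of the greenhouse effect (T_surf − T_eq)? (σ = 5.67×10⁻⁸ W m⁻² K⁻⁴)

S = 1950/2.90² = 231.9 W m⁻².
T_eq = [S(1−A)/(4σ)]^(1/4) = [231.9×0.83/(4×5.67×10⁻⁸)]^(1/4) = 170.7 K.
ΔT = T_surf − T_eq = 232 − 170.7.

ΔT ≈ 61.3 K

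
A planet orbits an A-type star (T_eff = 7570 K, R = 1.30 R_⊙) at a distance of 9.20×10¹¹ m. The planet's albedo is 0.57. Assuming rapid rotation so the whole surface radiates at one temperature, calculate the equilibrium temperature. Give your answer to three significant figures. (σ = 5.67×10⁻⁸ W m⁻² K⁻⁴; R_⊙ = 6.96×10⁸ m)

R_⋆ = 1.30 × 6.96×10⁸ = 9.05×10⁸ m.
L = 4πR_⋆²σT_⋆⁴ = 4π(9.05×10⁸)² × 5.67×10⁻⁸ × (7570)⁴ = 1.92×10²⁷ W.
S = L/(4πd²) = 180 W m⁻².
Energy balance: absorbed = emitted ⇒ πR²·S(1−A) = 4πR²·σT_eq⁴, so T_eq⁴ = S(1−A)/(4σ).
T_eq = [180 × 0.43 / (4 × 5.67×10⁻⁸)]^(1/4) = (3.41×10⁸)^(1/4) = 136 K.

T_eq ≈ 136 K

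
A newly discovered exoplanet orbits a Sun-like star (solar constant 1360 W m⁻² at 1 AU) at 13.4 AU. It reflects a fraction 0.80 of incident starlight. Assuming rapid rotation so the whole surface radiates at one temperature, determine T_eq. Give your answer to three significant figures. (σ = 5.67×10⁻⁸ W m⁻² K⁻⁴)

T_eq ≈ 50.8 K

Flux at 13.4 AU: S = 1360/13.4² = 7.57 W m⁻².
Energy balance: absorbed = emitted ⇒ πR²·S(1−A) = 4πR²·σT_eq⁴, so T_eq⁴ = S(1−A)/(4σ).
T_eq = [7.57 × 0.20 / (4 × 5.67×10⁻⁸)]^(1/4) = (6.68×10⁶)^(1/4) = 50.8 K.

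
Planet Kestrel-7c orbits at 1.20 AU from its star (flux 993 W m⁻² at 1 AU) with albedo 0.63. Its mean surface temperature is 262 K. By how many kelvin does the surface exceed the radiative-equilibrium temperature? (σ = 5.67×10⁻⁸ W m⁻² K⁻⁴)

S = 993/1.20² = 689.6 W m⁻².
T_eq = [S(1−A)/(4σ)]^(1/4) = [689.6×0.37/(4×5.67×10⁻⁸)]^(1/4) = 183.1 K.
ΔT = T_surf − T_eq = 262 − 183.1.

ΔT ≈ 78.9 K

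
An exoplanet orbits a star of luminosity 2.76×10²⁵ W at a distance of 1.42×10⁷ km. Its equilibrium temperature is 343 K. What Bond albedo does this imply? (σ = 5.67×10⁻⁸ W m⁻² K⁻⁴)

A ≈ 0.71

d = 1.42×10⁷ km = 1.42×10¹⁰ m.
Flux: S = L/(4πd²) = 2.76×10²⁵/(4π×(1.42×10¹⁰)²) = 1.09×10⁴ W m⁻².
From T_eq⁴ = S(1−A)/(4σ): 1−A = 4σT_eq⁴/S.
1−A = 4 × 5.67×10⁻⁸ × (343)⁴ / 1.09×10⁴ = 0.288.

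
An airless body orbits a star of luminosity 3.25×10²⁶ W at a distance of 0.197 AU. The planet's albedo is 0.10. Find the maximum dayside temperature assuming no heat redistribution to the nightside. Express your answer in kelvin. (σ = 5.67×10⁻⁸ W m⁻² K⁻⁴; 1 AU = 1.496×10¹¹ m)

T_ss ≈ 829 K

d = 0.197 AU = 2.95×10¹⁰ m.
Flux: S = L/(4πd²) = 3.25×10²⁶/(4π×(2.95×10¹⁰)²) = 2.98×10⁴ W m⁻².
With no redistribution each surface element balances locally: S(1−A) = σT⁴.
T = [2.98×10⁴ × 0.90 / 5.67×10⁻⁸]^(1/4) = (4.73×10¹¹)^(1/4) = 829 K.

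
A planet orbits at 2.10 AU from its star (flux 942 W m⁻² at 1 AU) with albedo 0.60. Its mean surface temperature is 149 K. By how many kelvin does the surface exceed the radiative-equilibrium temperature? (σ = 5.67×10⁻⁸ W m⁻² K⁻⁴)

ΔT ≈ 9.7 K

S = 942/2.10² = 213.6 W m⁻².
T_eq = [S(1−A)/(4σ)]^(1/4) = [213.6×0.40/(4×5.67×10⁻⁸)]^(1/4) = 139.3 K.
ΔT = T_surf − T_eq = 149 − 139.3.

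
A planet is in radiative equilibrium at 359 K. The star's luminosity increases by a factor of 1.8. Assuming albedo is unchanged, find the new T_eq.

T_eq ≈ 416 K

T_eq ∝ L^(1/4) · d^(−1/2).
T′ = 359 × 1.8^(1/4) = 416 K.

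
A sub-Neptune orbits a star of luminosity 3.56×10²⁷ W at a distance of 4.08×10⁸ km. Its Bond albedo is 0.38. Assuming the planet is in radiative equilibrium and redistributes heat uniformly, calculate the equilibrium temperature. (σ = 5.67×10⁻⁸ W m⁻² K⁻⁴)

d = 4.08×10⁸ km = 4.08×10¹¹ m.
Flux: S = L/(4πd²) = 3.56×10²⁷/(4π×(4.08×10¹¹)²) = 1700 W m⁻².
Energy balance: absorbed = emitted ⇒ πR²·S(1−A) = 4πR²·σT_eq⁴, so T_eq⁴ = S(1−A)/(4σ).
T_eq = [1700 × 0.62 / (4 × 5.67×10⁻⁸)]^(1/4) = (4.65×10⁹)^(1/4) = 261 K.

T_eq ≈ 261 K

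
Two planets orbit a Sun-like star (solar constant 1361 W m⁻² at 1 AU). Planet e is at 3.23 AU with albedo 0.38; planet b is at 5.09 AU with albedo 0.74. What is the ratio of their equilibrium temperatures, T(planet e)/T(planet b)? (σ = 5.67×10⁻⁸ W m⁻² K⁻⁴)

T₁/T₂ ≈ 1.560

T_eq = [S₀(1−A)/(4σd²)]^(1/4), so T ∝ (1−A)^(1/4) / √d.
T₁ = [1361×0.62/(4×5.67×10⁻⁸×3.23²)]^(1/4) = 137.42 K.
T₂ = [1361×0.26/(4×5.67×10⁻⁸×5.09²)]^(1/4) = 88.09 K.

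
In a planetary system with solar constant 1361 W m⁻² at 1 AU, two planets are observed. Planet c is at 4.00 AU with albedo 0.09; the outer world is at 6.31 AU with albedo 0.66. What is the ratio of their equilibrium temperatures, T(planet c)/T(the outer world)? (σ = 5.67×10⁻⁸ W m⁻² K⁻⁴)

T_eq = [S₀(1−A)/(4σd²)]^(1/4), so T ∝ (1−A)^(1/4) / √d.
T₁ = [1361×0.91/(4×5.67×10⁻⁸×4.00²)]^(1/4) = 135.92 K.
T₂ = [1361×0.34/(4×5.67×10⁻⁸×6.31²)]^(1/4) = 84.61 K.

T₁/T₂ ≈ 1.606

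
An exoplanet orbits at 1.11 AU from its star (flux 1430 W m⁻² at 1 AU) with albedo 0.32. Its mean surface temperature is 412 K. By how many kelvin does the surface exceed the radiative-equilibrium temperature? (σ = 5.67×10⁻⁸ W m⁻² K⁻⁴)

S = 1430/1.11² = 1161 W m⁻².
T_eq = [S(1−A)/(4σ)]^(1/4) = [1161×0.68/(4×5.67×10⁻⁸)]^(1/4) = 242.9 K.
ΔT = T_surf − T_eq = 412 − 242.9.

ΔT ≈ 169.1 K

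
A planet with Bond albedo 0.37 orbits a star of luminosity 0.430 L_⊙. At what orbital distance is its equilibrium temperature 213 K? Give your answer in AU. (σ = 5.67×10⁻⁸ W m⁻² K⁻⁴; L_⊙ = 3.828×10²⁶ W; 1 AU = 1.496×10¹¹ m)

L = 0.430 × 3.828×10²⁶ = 1.65×10²⁶ W.
From T_eq⁴ = L(1−A)/(16πσd²): d = √[L(1−A)/(16πσT_eq⁴)].
d = √[1.65×10²⁶ × 0.63 / (16π × 5.67×10⁻⁸ × (213)⁴)] = 1.33×10¹¹ m = 0.889 AU.

d ≈ 0.889 AU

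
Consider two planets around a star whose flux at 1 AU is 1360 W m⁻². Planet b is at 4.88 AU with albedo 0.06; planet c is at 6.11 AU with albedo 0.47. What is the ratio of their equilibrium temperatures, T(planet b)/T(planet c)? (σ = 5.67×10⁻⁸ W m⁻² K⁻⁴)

T_eq = [S₀(1−A)/(4σd²)]^(1/4), so T ∝ (1−A)^(1/4) / √d.
T₁ = [1360×0.94/(4×5.67×10⁻⁸×4.88²)]^(1/4) = 124.04 K.
T₂ = [1360×0.53/(4×5.67×10⁻⁸×6.11²)]^(1/4) = 96.06 K.

T₁/T₂ ≈ 1.291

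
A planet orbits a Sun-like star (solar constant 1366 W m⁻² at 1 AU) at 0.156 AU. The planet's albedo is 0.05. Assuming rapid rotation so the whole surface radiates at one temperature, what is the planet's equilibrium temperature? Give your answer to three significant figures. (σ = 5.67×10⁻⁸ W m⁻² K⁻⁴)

Flux at 0.156 AU: S = 1366/0.156² = 5.61×10⁴ W m⁻².
Energy balance: absorbed = emitted ⇒ πR²·S(1−A) = 4πR²·σT_eq⁴, so T_eq⁴ = S(1−A)/(4σ).
T_eq = [5.61×10⁴ × 0.95 / (4 × 5.67×10⁻⁸)]^(1/4) = (2.35×10¹¹)^(1/4) = 696 K.

T_eq ≈ 696 K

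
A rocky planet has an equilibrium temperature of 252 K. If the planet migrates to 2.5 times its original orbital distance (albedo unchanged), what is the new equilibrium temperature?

T_eq ∝ L^(1/4) · d^(−1/2).
T′ = 252 / 2.5^(1/2) = 159 K.

T_eq ≈ 159 K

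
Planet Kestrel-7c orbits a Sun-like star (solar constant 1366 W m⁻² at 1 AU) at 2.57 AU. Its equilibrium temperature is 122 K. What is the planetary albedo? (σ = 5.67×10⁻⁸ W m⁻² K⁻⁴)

Flux at 2.57 AU: S = 1366/2.57² = 207 W m⁻².
From T_eq⁴ = S(1−A)/(4σ): 1−A = 4σT_eq⁴/S.
1−A = 4 × 5.67×10⁻⁸ × (122)⁴ / 207 = 0.243.

A ≈ 0.76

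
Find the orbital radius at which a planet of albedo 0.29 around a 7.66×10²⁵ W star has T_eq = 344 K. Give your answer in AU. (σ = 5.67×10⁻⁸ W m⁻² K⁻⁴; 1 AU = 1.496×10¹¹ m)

d ≈ 0.247 AU

From T_eq⁴ = L(1−A)/(16πσd²): d = √[L(1−A)/(16πσT_eq⁴)].
d = √[7.66×10²⁵ × 0.71 / (16π × 5.67×10⁻⁸ × (344)⁴)] = 3.69×10¹⁰ m = 0.247 AU.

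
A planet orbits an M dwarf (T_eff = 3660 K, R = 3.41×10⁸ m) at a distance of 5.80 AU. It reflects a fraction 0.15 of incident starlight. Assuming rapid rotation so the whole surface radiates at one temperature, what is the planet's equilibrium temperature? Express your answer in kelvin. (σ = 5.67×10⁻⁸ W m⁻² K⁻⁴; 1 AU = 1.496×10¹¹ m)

d = 5.80 AU = 8.68×10¹¹ m.
L = 4πR_⋆²σT_⋆⁴ = 4π(3.41×10⁸)² × 5.67×10⁻⁸ × (3660)⁴ = 1.49×10²⁵ W.
S = L/(4πd²) = 1.57 W m⁻².
Energy balance: absorbed = emitted ⇒ πR²·S(1−A) = 4πR²·σT_eq⁴, so T_eq⁴ = S(1−A)/(4σ).
T_eq = [1.57 × 0.85 / (4 × 5.67×10⁻⁸)]^(1/4) = (5.89×10⁶)^(1/4) = 49.3 K.

T_eq ≈ 49.3 K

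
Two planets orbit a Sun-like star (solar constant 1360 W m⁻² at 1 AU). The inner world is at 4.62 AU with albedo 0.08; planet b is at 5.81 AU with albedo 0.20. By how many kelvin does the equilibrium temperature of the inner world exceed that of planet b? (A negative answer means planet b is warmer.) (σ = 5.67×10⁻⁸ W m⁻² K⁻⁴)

T_eq = [S₀(1−A)/(4σd²)]^(1/4), so T ∝ (1−A)^(1/4) / √d.
T₁ = [1360×0.92/(4×5.67×10⁻⁸×4.62²)]^(1/4) = 126.79 K.
T₂ = [1360×0.80/(4×5.67×10⁻⁸×5.81²)]^(1/4) = 109.18 K.

ΔT ≈ 17.6 K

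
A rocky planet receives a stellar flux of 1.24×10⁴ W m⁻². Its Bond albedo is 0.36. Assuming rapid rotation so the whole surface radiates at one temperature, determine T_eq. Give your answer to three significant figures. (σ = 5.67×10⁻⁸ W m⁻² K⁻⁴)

Energy balance: absorbed = emitted ⇒ πR²·S(1−A) = 4πR²·σT_eq⁴, so T_eq⁴ = S(1−A)/(4σ).
T_eq = [1.24×10⁴ × 0.64 / (4 × 5.67×10⁻⁸)]^(1/4) = (3.50×10¹⁰)^(1/4) = 433 K.

T_eq ≈ 433 K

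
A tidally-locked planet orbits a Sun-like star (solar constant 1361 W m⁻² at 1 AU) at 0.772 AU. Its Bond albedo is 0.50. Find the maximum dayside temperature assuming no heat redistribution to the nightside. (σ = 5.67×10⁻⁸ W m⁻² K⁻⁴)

Flux at 0.772 AU: S = 1361/0.772² = 2280 W m⁻².
With no redistribution each surface element balances locally: S(1−A) = σT⁴.
T = [2280 × 0.50 / 5.67×10⁻⁸]^(1/4) = (2.01×10¹⁰)^(1/4) = 377 K.

T_ss ≈ 377 K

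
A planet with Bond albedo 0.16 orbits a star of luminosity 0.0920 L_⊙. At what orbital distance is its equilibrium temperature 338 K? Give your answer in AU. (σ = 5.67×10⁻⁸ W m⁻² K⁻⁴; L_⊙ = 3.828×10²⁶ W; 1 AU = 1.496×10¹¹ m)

L = 0.0920 × 3.828×10²⁶ = 3.52×10²⁵ W.
From T_eq⁴ = L(1−A)/(16πσd²): d = √[L(1−A)/(16πσT_eq⁴)].
d = √[3.52×10²⁵ × 0.84 / (16π × 5.67×10⁻⁸ × (338)⁴)] = 2.82×10¹⁰ m = 0.189 AU.

d ≈ 0.189 AU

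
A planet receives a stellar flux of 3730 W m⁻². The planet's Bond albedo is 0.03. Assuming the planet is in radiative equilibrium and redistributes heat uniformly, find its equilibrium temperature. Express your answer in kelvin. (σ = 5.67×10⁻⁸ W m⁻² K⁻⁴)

Energy balance: absorbed = emitted ⇒ πR²·S(1−A) = 4πR²·σT_eq⁴, so T_eq⁴ = S(1−A)/(4σ).
T_eq = [3730 × 0.97 / (4 × 5.67×10⁻⁸)]^(1/4) = (1.60×10¹⁰)^(1/4) = 355 K.

T_eq ≈ 355 K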